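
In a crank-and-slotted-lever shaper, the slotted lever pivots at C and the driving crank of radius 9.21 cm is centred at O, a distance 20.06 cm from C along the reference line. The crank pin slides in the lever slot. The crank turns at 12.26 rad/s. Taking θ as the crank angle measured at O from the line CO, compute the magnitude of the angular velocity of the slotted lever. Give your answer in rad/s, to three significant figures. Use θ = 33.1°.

3.69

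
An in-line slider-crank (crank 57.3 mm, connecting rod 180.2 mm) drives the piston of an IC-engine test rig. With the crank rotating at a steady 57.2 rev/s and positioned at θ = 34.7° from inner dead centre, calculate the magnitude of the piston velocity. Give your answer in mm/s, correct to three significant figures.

ω = 2π·57.2 = 359.4 rad/s
For an in-line slider-crank, x = r cosθ + √(L² − r² sin²θ), so v = −rω sinθ·[1 + r cosθ/√(L² − r² sin²θ)].
With r = 0.0573 m, L = 0.1802 m, θ = 34.7°: √(L² − r² sin²θ) = 0.17722 m.
v = −0.0573·359.4·0.56928·[1 + 0.0573·0.82214/0.17722] = -14.84 m/s.
|v| = 14.84 m/s = 14840 mm/s.

14800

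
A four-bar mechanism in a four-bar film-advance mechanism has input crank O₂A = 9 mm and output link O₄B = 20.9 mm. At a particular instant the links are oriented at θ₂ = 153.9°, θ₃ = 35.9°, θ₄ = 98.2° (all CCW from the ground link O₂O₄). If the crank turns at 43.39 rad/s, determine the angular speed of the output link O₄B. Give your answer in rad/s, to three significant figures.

18.6

ω₂ = 43.39 rad/s
Differentiating the loop-closure r₂e^{iθ₂}+r₃e^{iθ₃}=r₁+r₄e^{iθ₄} gives r₂ω₂e^{iθ₂}+r₃ω₃e^{iθ₃}=r₄ω₄e^{iθ₄}.
Eliminating the other unknown: ω₄ = r₂ω₂ sin(θ₂−θ₃) / [r₄ sin(θ₄−θ₃)].
Numerator sine = +0.88295; denominator sine = +0.88539.
Result = 0.009·43.39·(+0.88295) / (0.0209·(+0.88539)) = +18.633 rad/s; magnitude 18.633 rad/s.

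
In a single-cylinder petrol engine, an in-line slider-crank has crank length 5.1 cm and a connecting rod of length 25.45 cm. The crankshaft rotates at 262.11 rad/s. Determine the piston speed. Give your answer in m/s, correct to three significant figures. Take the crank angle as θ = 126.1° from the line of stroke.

9.51

ω = 262.1 rad/s
For an in-line slider-crank, x = r cosθ + √(L² − r² sin²θ), so v = −rω sinθ·[1 + r cosθ/√(L² − r² sin²θ)].
With r = 0.051 m, L = 0.2545 m, θ = 126.1°: √(L² − r² sin²θ) = 0.25114 m.
v = −0.051·262.1·0.80799·[1 + 0.051·-0.58920/0.25114] = -9.5086 m/s.
|v| = 9.5086 m/s.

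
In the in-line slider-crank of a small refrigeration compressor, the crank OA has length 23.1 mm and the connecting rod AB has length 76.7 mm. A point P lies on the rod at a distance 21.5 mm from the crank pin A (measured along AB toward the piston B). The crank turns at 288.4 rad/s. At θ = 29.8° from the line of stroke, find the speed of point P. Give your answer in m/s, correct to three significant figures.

5.47

ω = 288.4 rad/s.  Crank-pin speed |V_A| = rω = 6.662 m/s, perpendicular to OA.
Rod angle: sinφ = −(r/L) sinθ ⇒ φ = -8.608°; ω_rod = −rω cosθ/√(L²−r²sin²θ) = -76.231 rad/s.
V_P = V_A + ω_rod × AP, with AP = 0.0215 m along the rod.
Components: V_Px = −rω sinθ − a·ω_rod·sinφ = -3.5562 m/s;  V_Py = rω cosθ + a·ω_rod·cosφ = +4.1606 m/s.
|V_P| = √(V_Px² + V_Py²) = 5.4733 m/s.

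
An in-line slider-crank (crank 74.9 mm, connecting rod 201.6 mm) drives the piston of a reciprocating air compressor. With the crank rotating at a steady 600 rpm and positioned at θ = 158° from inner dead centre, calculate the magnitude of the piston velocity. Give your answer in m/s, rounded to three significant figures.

1.15

ω = 2π·600/60 = 62.83 rad/s
For an in-line slider-crank, x = r cosθ + √(L² − r² sin²θ), so v = −rω sinθ·[1 + r cosθ/√(L² − r² sin²θ)].
With r = 0.0749 m, L = 0.2016 m, θ = 158°: √(L² − r² sin²θ) = 0.19964 m.
v = −0.0749·62.83·0.37461·[1 + 0.0749·-0.92718/0.19964] = -1.1497 m/s.
|v| = 1.1497 m/s.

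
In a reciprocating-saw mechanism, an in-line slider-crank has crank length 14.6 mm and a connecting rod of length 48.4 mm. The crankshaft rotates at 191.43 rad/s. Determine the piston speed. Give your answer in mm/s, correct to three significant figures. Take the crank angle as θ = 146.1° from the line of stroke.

1160

ω = 191.4 rad/s
For an in-line slider-crank, x = r cosθ + √(L² − r² sin²θ), so v = −rω sinθ·[1 + r cosθ/√(L² − r² sin²θ)].
With r = 0.0146 m, L = 0.0484 m, θ = 146.1°: √(L² − r² sin²θ) = 0.04771 m.
v = −0.0146·191.4·0.55775·[1 + 0.0146·-0.83001/0.04771] = -1.1629 m/s.
|v| = 1.1629 m/s = 1162.9 mm/s.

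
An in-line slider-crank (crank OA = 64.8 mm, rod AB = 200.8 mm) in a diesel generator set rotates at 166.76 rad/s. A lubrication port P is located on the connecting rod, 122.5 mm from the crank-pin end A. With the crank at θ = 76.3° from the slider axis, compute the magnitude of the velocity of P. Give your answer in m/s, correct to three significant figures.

11.1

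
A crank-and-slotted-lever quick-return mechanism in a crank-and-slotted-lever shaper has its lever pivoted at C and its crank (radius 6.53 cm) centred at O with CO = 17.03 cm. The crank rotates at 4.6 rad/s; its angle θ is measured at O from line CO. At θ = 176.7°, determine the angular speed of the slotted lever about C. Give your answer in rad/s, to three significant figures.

ω = 4.6 rad/s
Crank pin A relative to C: A = (d + r cosθ, r sinθ); lever angle φ = atan2(r sinθ, d + r cosθ).
Differentiating tanφ: φ̇ = rω(d cosθ + r)/(d² + r² + 2dr cosθ).
d² + r² + 2dr cosθ = |CA|² = 0.0110619 m²;  d cosθ + r = -0.10472 m.
|ω_lever| = |0.0653·4.6·-0.10472| / 0.0110619 = 2.8436 rad/s.

2.84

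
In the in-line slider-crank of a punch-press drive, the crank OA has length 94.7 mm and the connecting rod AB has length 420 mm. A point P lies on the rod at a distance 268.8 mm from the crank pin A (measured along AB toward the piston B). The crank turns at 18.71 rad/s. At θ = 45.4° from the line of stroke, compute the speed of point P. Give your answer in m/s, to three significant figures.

ω = 18.71 rad/s.  Crank-pin speed |V_A| = rω = 1.7718 m/s, perpendicular to OA.
Rod angle: sinφ = −(r/L) sinθ ⇒ φ = -9.239°; ω_rod = −rω cosθ/√(L²−r²sin²θ) = -3.0011 rad/s.
V_P = V_A + ω_rod × AP, with AP = 0.2688 m along the rod.
Components: V_Px = −rω sinθ − a·ω_rod·sinφ = -1.3911 m/s;  V_Py = rω cosθ + a·ω_rod·cosφ = +0.44788 m/s.
|V_P| = √(V_Px² + V_Py²) = 1.4614 m/s.

1.46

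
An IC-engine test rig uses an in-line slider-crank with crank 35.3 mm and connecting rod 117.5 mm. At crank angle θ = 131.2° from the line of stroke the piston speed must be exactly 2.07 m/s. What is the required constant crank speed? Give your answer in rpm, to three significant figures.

934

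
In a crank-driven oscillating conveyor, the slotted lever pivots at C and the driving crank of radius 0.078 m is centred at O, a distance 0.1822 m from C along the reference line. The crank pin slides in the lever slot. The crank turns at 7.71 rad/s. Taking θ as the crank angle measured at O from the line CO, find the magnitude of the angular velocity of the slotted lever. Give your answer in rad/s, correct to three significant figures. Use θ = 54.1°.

1.99

ω = 7.71 rad/s
Crank pin A relative to C: A = (d + r cosθ, r sinθ); lever angle φ = atan2(r sinθ, d + r cosθ).
Differentiating tanφ: φ̇ = rω(d cosθ + r)/(d² + r² + 2dr cosθ).
d² + r² + 2dr cosθ = |CA|² = 0.0559474 m²;  d cosθ + r = +0.18484 m.
|ω_lever| = |0.078·7.71·+0.18484| / 0.0559474 = 1.9868 rad/s.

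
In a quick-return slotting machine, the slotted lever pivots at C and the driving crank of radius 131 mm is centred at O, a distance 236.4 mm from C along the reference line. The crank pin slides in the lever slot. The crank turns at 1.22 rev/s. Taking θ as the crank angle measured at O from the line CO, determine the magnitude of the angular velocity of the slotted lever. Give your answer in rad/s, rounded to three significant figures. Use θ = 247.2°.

0.807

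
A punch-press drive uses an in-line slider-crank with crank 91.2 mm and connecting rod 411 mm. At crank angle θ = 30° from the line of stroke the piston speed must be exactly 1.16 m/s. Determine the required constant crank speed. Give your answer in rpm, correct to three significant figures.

204

For an in-line slider-crank, |v_piston| = rω|sinθ|·[1 + r cosθ/√(L² − r² sin²θ)].
With r = 0.0912 m, L = 0.411 m, θ = 30°: the bracketed kinematic factor |dx/dθ| = 0.054417 m.
ω = v/|dx/dθ| = 1.16/0.054417 = 21.317 rad/s.
N = 60ω/(2π) = 203.56 rpm.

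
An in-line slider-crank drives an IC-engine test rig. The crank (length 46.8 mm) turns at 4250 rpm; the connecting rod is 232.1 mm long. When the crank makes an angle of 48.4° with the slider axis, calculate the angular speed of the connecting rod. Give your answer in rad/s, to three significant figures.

60.3

ω = 445.1 rad/s (converted from 4250 rpm).
The rod makes angle φ with the slider axis where L sinφ = r sinθ; differentiating, L cosφ·φ̇ = r ω cosθ.
L cosφ = √(L² − r² sin²θ) = 0.22945 m.
|ω_rod| = r ω |cosθ| / √(L² − r² sin²θ) = 0.0468·445.1·0.66393/0.22945 = 60.27 rad/s.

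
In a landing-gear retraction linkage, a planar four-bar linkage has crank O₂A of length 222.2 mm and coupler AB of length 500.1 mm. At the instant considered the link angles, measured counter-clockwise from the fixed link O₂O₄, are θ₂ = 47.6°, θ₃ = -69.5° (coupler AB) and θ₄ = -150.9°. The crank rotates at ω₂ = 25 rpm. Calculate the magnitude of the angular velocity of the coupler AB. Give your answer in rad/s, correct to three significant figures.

ω₂ = 2.618 rad/s (from 25 rpm).
Differentiating the loop-closure r₂e^{iθ₂}+r₃e^{iθ₃}=r₁+r₄e^{iθ₄} gives r₂ω₂e^{iθ₂}+r₃ω₃e^{iθ₃}=r₄ω₄e^{iθ₄}.
Eliminating the other unknown: ω₃ = r₂ω₂ sin(θ₄−θ₂) / [r₃ sin(θ₃−θ₄)].
Numerator sine = +0.31730; denominator sine = +0.98876.
Result = 0.2222·2.618·(+0.31730) / (0.5001·(+0.98876)) = +0.37329 rad/s; magnitude 0.37329 rad/s.

0.373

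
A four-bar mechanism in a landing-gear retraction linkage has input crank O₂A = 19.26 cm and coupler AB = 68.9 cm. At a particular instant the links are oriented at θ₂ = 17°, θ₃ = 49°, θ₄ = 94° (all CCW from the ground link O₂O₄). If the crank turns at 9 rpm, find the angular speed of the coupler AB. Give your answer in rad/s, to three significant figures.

0.363

ω₂ = 0.9425 rad/s (from 9 rpm).
Differentiating the loop-closure r₂e^{iθ₂}+r₃e^{iθ₃}=r₁+r₄e^{iθ₄} gives r₂ω₂e^{iθ₂}+r₃ω₃e^{iθ₃}=r₄ω₄e^{iθ₄}.
Eliminating the other unknown: ω₃ = r₂ω₂ sin(θ₄−θ₂) / [r₃ sin(θ₃−θ₄)].
Numerator sine = +0.97437; denominator sine = -0.70711.
Result = 0.1926·0.9425·(+0.97437) / (0.689·(-0.70711)) = -0.36303 rad/s; magnitude 0.36303 rad/s.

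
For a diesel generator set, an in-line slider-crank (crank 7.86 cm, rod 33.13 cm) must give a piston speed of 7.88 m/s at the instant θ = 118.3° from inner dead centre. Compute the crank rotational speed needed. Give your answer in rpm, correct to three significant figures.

1230

For an in-line slider-crank, |v_piston| = rω|sinθ|·[1 + r cosθ/√(L² − r² sin²θ)].
With r = 0.0786 m, L = 0.3313 m, θ = 118.3°: the bracketed kinematic factor |dx/dθ| = 0.061246 m.
ω = v/|dx/dθ| = 7.88/0.061246 = 128.66 rad/s.
N = 60ω/(2π) = 1228.6 rpm.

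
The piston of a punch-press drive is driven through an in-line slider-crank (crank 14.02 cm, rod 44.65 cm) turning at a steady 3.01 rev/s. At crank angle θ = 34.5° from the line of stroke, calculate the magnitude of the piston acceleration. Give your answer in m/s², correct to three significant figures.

47.4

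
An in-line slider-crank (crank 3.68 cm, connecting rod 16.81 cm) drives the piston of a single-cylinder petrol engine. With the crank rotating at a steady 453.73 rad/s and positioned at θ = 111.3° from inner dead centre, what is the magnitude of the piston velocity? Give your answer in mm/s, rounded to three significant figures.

14300

ω = 453.7 rad/s
For an in-line slider-crank, x = r cosθ + √(L² − r² sin²θ), so v = −rω sinθ·[1 + r cosθ/√(L² − r² sin²θ)].
With r = 0.0368 m, L = 0.1681 m, θ = 111.3°: √(L² − r² sin²θ) = 0.16457 m.
v = −0.0368·453.7·0.93169·[1 + 0.0368·-0.36325/0.16457] = -14.293 m/s.
|v| = 14.293 m/s = 14293 mm/s.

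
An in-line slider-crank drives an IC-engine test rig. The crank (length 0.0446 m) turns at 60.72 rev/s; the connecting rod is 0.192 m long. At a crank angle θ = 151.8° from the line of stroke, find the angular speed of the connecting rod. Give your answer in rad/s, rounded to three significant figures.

78.6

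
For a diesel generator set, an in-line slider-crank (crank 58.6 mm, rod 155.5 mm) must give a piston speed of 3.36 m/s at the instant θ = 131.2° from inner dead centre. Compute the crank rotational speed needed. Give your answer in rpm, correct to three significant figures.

For an in-line slider-crank, |v_piston| = rω|sinθ|·[1 + r cosθ/√(L² − r² sin²θ)].
With r = 0.0586 m, L = 0.1555 m, θ = 131.2°: the bracketed kinematic factor |dx/dθ| = 0.032678 m.
ω = v/|dx/dθ| = 3.36/0.032678 = 102.82 rad/s.
N = 60ω/(2π) = 981.86 rpm.

982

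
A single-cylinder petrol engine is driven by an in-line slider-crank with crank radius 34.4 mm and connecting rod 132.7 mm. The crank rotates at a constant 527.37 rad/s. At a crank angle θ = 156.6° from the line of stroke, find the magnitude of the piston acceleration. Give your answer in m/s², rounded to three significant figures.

ω = 527.4 rad/s
x(θ) = r cosθ + √(L² − r² sin²θ); with ω constant, a = ω²·d²x/dθ².
d²x/dθ² = −r cosθ − r²(cos2θ)/√u − r⁴ sin²2θ/(4u^{3/2}),  u = L² − r² sin²θ = 0.0174226 m².
Substituting r = 0.0344 m, L = 0.1327 m, θ = 156.6°: d²x/dθ² = +0.025353 m.
a = ω²·d²x/dθ² = (527.4)²·(+0.025353) = +7051.1 m/s²;  |a| = 7051.1 m/s².

7050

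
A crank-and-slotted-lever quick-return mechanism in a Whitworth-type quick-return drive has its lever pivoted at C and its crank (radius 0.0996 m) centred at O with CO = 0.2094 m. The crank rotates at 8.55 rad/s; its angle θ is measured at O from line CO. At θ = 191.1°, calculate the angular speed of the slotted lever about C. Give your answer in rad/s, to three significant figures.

7.02

ω = 8.55 rad/s
Crank pin A relative to C: A = (d + r cosθ, r sinθ); lever angle φ = atan2(r sinθ, d + r cosθ).
Differentiating tanφ: φ̇ = rω(d cosθ + r)/(d² + r² + 2dr cosθ).
d² + r² + 2dr cosθ = |CA|² = 0.0128364 m²;  d cosθ + r = -0.10588 m.
|ω_lever| = |0.0996·8.55·-0.10588| / 0.0128364 = 7.0244 rad/s.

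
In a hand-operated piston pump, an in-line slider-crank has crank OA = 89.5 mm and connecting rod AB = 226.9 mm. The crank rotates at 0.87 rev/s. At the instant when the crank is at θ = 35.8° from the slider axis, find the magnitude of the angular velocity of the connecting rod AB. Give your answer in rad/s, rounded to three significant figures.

1.80

ω = 5.466 rad/s (converted from 0.87 rev/s).
The rod makes angle φ with the slider axis where L sinφ = r sinθ; differentiating, L cosφ·φ̇ = r ω cosθ.
L cosφ = √(L² − r² sin²θ) = 0.22078 m.
|ω_rod| = r ω |cosθ| / √(L² − r² sin²θ) = 0.0895·5.466·0.81106/0.22078 = 1.7973 rad/s.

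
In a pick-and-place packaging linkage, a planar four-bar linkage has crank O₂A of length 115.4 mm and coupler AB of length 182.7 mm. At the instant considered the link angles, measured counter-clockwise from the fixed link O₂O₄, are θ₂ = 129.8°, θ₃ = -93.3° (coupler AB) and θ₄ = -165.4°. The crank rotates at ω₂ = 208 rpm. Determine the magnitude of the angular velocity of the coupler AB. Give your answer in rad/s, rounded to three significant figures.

13.1

ω₂ = 21.78 rad/s (from 208 rpm).
Differentiating the loop-closure r₂e^{iθ₂}+r₃e^{iθ₃}=r₁+r₄e^{iθ₄} gives r₂ω₂e^{iθ₂}+r₃ω₃e^{iθ₃}=r₄ω₄e^{iθ₄}.
Eliminating the other unknown: ω₃ = r₂ω₂ sin(θ₄−θ₂) / [r₃ sin(θ₃−θ₄)].
Numerator sine = +0.90483; denominator sine = +0.95159.
Result = 0.1154·21.78·(+0.90483) / (0.1827·(+0.95159)) = +13.082 rad/s; magnitude 13.082 rad/s.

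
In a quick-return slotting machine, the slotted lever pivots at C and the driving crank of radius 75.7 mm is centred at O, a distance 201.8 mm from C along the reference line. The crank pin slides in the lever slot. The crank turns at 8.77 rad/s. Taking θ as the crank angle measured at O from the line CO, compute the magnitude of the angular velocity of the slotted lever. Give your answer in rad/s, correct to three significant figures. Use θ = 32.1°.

ω = 8.77 rad/s
Crank pin A relative to C: A = (d + r cosθ, r sinθ); lever angle φ = atan2(r sinθ, d + r cosθ).
Differentiating tanφ: φ̇ = rω(d cosθ + r)/(d² + r² + 2dr cosθ).
d² + r² + 2dr cosθ = |CA|² = 0.0723354 m²;  d cosθ + r = +0.24665 m.
|ω_lever| = |0.0757·8.77·+0.24665| / 0.0723354 = 2.2637 rad/s.

2.26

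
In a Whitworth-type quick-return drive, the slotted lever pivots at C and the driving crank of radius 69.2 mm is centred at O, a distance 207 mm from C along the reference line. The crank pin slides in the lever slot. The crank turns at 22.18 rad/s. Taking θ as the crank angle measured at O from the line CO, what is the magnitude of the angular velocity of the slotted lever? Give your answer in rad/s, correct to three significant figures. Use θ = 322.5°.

5.09

ω = 22.18 rad/s
Crank pin A relative to C: A = (d + r cosθ, r sinθ); lever angle φ = atan2(r sinθ, d + r cosθ).
Differentiating tanφ: φ̇ = rω(d cosθ + r)/(d² + r² + 2dr cosθ).
d² + r² + 2dr cosθ = |CA|² = 0.0703663 m²;  d cosθ + r = +0.23342 m.
|ω_lever| = |0.0692·22.18·+0.23342| / 0.0703663 = 5.0915 rad/s.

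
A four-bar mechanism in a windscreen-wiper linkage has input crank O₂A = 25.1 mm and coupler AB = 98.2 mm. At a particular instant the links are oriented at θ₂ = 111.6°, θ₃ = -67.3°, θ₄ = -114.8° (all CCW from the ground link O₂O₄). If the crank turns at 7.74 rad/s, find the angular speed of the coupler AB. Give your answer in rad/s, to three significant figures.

1.94

ω₂ = 7.74 rad/s
Differentiating the loop-closure r₂e^{iθ₂}+r₃e^{iθ₃}=r₁+r₄e^{iθ₄} gives r₂ω₂e^{iθ₂}+r₃ω₃e^{iθ₃}=r₄ω₄e^{iθ₄}.
Eliminating the other unknown: ω₃ = r₂ω₂ sin(θ₄−θ₂) / [r₃ sin(θ₃−θ₄)].
Numerator sine = +0.72417; denominator sine = +0.73728.
Result = 0.0251·7.74·(+0.72417) / (0.0982·(+0.73728)) = +1.9432 rad/s; magnitude 1.9432 rad/s.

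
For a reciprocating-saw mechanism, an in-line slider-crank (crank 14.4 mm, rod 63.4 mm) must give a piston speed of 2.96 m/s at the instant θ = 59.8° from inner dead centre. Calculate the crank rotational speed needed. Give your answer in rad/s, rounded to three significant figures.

213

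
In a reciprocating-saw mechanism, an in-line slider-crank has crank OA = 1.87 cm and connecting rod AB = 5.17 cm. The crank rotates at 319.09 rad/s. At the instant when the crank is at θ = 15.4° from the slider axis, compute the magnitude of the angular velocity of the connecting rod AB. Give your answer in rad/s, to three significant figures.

ω = 319.1 rad/s
The rod makes angle φ with the slider axis where L sinφ = r sinθ; differentiating, L cosφ·φ̇ = r ω cosθ.
L cosφ = √(L² − r² sin²θ) = 0.051461 m.
|ω_rod| = r ω |cosθ| / √(L² − r² sin²θ) = 0.0187·319.1·0.96410/0.051461 = 111.79 rad/s.

112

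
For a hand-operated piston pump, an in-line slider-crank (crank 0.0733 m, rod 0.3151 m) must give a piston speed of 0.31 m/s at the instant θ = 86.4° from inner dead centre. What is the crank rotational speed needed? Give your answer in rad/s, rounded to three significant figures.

4.17

For an in-line slider-crank, |v_piston| = rω|sinθ|·[1 + r cosθ/√(L² − r² sin²θ)].
With r = 0.0733 m, L = 0.3151 m, θ = 86.4°: the bracketed kinematic factor |dx/dθ| = 0.074254 m.
ω = v/|dx/dθ| = 0.31/0.074254 = 4.1749 rad/s.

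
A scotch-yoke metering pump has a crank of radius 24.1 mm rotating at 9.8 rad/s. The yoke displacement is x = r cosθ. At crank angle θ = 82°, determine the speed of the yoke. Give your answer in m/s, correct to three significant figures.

ω = 9.8 rad/s
x = r cosθ ⇒ ẋ = −rω sinθ.
|v| = rω|sinθ| = 0.0241·9.8·|sin 82°| = 0.23388 m/s.

0.234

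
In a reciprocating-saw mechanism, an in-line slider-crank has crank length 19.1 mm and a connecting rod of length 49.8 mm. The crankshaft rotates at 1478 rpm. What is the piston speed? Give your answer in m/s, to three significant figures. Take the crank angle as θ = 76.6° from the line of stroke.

3.15

ω = 2π·1478/60 = 154.8 rad/s
For an in-line slider-crank, x = r cosθ + √(L² − r² sin²θ), so v = −rω sinθ·[1 + r cosθ/√(L² − r² sin²θ)].
With r = 0.0191 m, L = 0.0498 m, θ = 76.6°: √(L² − r² sin²θ) = 0.046204 m.
v = −0.0191·154.8·0.97278·[1 + 0.0191·0.23175/0.046204] = -3.1512 m/s.
|v| = 3.1512 m/s.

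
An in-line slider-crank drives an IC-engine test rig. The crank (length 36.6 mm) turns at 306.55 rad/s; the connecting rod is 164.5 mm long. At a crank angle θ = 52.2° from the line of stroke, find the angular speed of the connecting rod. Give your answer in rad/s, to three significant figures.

42.5

ω = 306.6 rad/s
The rod makes angle φ with the slider axis where L sinφ = r sinθ; differentiating, L cosφ·φ̇ = r ω cosθ.
L cosφ = √(L² − r² sin²θ) = 0.16194 m.
|ω_rod| = r ω |cosθ| / √(L² − r² sin²θ) = 0.0366·306.6·0.61291/0.16194 = 42.465 rad/s.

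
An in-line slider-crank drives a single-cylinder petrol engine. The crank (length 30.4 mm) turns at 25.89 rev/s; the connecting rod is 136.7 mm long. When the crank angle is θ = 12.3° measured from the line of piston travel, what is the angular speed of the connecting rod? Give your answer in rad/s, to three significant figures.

ω = 162.7 rad/s (converted from 25.89 rev/s).
The rod makes angle φ with the slider axis where L sinφ = r sinθ; differentiating, L cosφ·φ̇ = r ω cosθ.
L cosφ = √(L² − r² sin²θ) = 0.13655 m.
|ω_rod| = r ω |cosθ| / √(L² − r² sin²θ) = 0.0304·162.7·0.97705/0.13655 = 35.385 rad/s.

35.4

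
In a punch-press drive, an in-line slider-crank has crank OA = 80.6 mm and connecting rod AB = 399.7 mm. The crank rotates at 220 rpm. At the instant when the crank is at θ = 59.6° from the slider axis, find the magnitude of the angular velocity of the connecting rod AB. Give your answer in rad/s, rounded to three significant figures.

ω = 23.04 rad/s (converted from 220 rpm).
The rod makes angle φ with the slider axis where L sinφ = r sinθ; differentiating, L cosφ·φ̇ = r ω cosθ.
L cosφ = √(L² − r² sin²θ) = 0.39361 m.
|ω_rod| = r ω |cosθ| / √(L² − r² sin²θ) = 0.0806·23.04·0.50603/0.39361 = 2.3873 rad/s.

2.39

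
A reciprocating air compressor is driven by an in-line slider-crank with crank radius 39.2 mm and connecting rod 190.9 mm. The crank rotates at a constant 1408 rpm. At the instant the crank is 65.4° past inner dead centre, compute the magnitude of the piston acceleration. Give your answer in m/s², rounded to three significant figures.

239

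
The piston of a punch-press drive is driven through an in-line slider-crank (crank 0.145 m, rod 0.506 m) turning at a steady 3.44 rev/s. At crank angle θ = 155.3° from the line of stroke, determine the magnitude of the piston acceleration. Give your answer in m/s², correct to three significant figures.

ω = 2π·3.44 = 21.61 rad/s
x(θ) = r cosθ + √(L² − r² sin²θ); with ω constant, a = ω²·d²x/dθ².
d²x/dθ² = −r cosθ − r²(cos2θ)/√u − r⁴ sin²2θ/(4u^{3/2}),  u = L² − r² sin²θ = 0.252365 m².
Substituting r = 0.145 m, L = 0.506 m, θ = 155.3°: d²x/dθ² = +0.10399 m.
a = ω²·d²x/dθ² = (21.61)²·(+0.10399) = +48.583 m/s²;  |a| = 48.583 m/s².

48.6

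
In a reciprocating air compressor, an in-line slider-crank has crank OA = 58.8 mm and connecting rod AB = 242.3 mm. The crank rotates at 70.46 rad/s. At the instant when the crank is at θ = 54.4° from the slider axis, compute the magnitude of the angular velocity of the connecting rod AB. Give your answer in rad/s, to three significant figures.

ω = 70.46 rad/s
The rod makes angle φ with the slider axis where L sinφ = r sinθ; differentiating, L cosφ·φ̇ = r ω cosθ.
L cosφ = √(L² − r² sin²θ) = 0.23754 m.
|ω_rod| = r ω |cosθ| / √(L² − r² sin²θ) = 0.0588·70.46·0.58212/0.23754 = 10.153 rad/s.

10.2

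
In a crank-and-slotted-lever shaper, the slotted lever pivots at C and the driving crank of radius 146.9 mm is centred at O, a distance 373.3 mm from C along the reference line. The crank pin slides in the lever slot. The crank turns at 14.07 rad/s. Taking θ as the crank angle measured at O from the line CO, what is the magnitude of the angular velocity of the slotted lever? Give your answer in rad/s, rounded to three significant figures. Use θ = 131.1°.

ω = 14.07 rad/s
Crank pin A relative to C: A = (d + r cosθ, r sinθ); lever angle φ = atan2(r sinθ, d + r cosθ).
Differentiating tanφ: φ̇ = rω(d cosθ + r)/(d² + r² + 2dr cosθ).
d² + r² + 2dr cosθ = |CA|² = 0.0888345 m²;  d cosθ + r = -0.098498 m.
|ω_lever| = |0.1469·14.07·-0.098498| / 0.0888345 = 2.2917 rad/s.

2.29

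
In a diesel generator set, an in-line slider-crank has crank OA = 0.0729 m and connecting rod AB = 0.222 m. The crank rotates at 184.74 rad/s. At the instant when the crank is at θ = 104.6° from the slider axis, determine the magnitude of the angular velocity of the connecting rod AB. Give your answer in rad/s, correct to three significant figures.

16.1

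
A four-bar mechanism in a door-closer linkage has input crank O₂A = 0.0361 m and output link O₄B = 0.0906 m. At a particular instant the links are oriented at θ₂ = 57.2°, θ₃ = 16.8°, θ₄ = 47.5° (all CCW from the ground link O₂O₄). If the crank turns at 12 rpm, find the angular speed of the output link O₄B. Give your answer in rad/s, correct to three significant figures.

ω₂ = 1.257 rad/s (from 12 rpm).
Differentiating the loop-closure r₂e^{iθ₂}+r₃e^{iθ₃}=r₁+r₄e^{iθ₄} gives r₂ω₂e^{iθ₂}+r₃ω₃e^{iθ₃}=r₄ω₄e^{iθ₄}.
Eliminating the other unknown: ω₄ = r₂ω₂ sin(θ₂−θ₃) / [r₄ sin(θ₄−θ₃)].
Numerator sine = +0.64812; denominator sine = +0.51054.
Result = 0.0361·1.257·(+0.64812) / (0.0906·(+0.51054)) = +0.63564 rad/s; magnitude 0.63564 rad/s.

0.636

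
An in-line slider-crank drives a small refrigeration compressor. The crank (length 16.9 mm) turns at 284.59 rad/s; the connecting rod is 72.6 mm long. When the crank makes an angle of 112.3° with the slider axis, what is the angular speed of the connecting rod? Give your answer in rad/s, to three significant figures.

ω = 284.6 rad/s
The rod makes angle φ with the slider axis where L sinφ = r sinθ; differentiating, L cosφ·φ̇ = r ω cosθ.
L cosφ = √(L² − r² sin²θ) = 0.070896 m.
|ω_rod| = r ω |cosθ| / √(L² − r² sin²θ) = 0.0169·284.6·0.37946/0.070896 = 25.742 rad/s.

25.7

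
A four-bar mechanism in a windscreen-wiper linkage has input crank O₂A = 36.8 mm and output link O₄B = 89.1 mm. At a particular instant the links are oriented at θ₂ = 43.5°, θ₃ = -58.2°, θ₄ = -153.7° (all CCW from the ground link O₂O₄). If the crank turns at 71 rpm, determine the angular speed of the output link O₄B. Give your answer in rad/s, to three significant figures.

ω₂ = 7.435 rad/s (from 71 rpm).
Differentiating the loop-closure r₂e^{iθ₂}+r₃e^{iθ₃}=r₁+r₄e^{iθ₄} gives r₂ω₂e^{iθ₂}+r₃ω₃e^{iθ₃}=r₄ω₄e^{iθ₄}.
Eliminating the other unknown: ω₄ = r₂ω₂ sin(θ₂−θ₃) / [r₄ sin(θ₄−θ₃)].
Numerator sine = +0.97922; denominator sine = -0.99540.
Result = 0.0368·7.435·(+0.97922) / (0.0891·(-0.99540)) = -3.0209 rad/s; magnitude 3.0209 rad/s.

3.02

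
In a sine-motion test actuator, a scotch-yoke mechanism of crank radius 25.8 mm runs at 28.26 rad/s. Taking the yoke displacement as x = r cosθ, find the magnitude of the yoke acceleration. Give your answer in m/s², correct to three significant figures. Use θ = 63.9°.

ω = 28.26 rad/s
x = r cosθ ⇒ ẍ = −rω² cosθ (ω constant).
|a| = rω²|cosθ| = 0.0258·(28.26)²·|cos 63.9°| = 9.0648 m/s².

9.06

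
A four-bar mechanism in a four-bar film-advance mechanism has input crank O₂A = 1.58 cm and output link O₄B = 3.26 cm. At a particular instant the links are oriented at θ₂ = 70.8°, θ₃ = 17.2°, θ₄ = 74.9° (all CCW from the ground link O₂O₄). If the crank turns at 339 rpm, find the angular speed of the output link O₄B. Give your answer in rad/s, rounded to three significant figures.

16.4

ω₂ = 35.5 rad/s (from 339 rpm).
Differentiating the loop-closure r₂e^{iθ₂}+r₃e^{iθ₃}=r₁+r₄e^{iθ₄} gives r₂ω₂e^{iθ₂}+r₃ω₃e^{iθ₃}=r₄ω₄e^{iθ₄}.
Eliminating the other unknown: ω₄ = r₂ω₂ sin(θ₂−θ₃) / [r₄ sin(θ₄−θ₃)].
Numerator sine = +0.80489; denominator sine = +0.84526.
Result = 0.0158·35.5·(+0.80489) / (0.0326·(+0.84526)) = +16.384 rad/s; magnitude 16.384 rad/s.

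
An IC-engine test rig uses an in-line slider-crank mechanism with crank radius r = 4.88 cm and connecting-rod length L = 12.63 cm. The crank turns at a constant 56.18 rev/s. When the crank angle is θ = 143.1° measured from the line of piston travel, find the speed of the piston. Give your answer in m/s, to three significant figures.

ω = 2π·56.2 = 353 rad/s
For an in-line slider-crank, x = r cosθ + √(L² − r² sin²θ), so v = −rω sinθ·[1 + r cosθ/√(L² − r² sin²θ)].
With r = 0.0488 m, L = 0.1263 m, θ = 143.1°: √(L² − r² sin²θ) = 0.12285 m.
v = −0.0488·353·0.60042·[1 + 0.0488·-0.79968/0.12285] = -7.0574 m/s.
|v| = 7.0574 m/s.

7.06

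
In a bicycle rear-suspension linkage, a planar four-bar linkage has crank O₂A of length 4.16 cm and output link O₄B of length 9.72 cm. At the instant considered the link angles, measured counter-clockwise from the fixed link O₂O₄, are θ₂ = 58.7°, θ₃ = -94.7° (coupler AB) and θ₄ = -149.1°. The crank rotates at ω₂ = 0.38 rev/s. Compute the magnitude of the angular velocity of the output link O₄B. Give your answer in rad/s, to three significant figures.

ω₂ = 2.388 rad/s (from 0.38 rev/s).
Differentiating the loop-closure r₂e^{iθ₂}+r₃e^{iθ₃}=r₁+r₄e^{iθ₄} gives r₂ω₂e^{iθ₂}+r₃ω₃e^{iθ₃}=r₄ω₄e^{iθ₄}.
Eliminating the other unknown: ω₄ = r₂ω₂ sin(θ₂−θ₃) / [r₄ sin(θ₄−θ₃)].
Numerator sine = +0.44776; denominator sine = -0.81310.
Result = 0.0416·2.388·(+0.44776) / (0.0972·(-0.81310)) = -0.56272 rad/s; magnitude 0.56272 rad/s.

0.563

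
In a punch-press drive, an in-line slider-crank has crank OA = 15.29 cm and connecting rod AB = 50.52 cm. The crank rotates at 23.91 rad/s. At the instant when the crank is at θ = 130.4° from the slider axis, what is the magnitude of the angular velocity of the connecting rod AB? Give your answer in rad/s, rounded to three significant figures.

4.82

ω = 23.91 rad/s
The rod makes angle φ with the slider axis where L sinφ = r sinθ; differentiating, L cosφ·φ̇ = r ω cosθ.
L cosφ = √(L² − r² sin²θ) = 0.4916 m.
|ω_rod| = r ω |cosθ| / √(L² − r² sin²θ) = 0.1529·23.91·0.64812/0.4916 = 4.8198 rad/s.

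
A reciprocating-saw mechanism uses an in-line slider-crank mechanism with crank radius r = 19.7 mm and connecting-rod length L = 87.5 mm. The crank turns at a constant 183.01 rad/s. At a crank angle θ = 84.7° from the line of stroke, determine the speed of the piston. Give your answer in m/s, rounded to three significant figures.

ω = 183 rad/s
For an in-line slider-crank, x = r cosθ + √(L² − r² sin²θ), so v = −rω sinθ·[1 + r cosθ/√(L² − r² sin²θ)].
With r = 0.0197 m, L = 0.0875 m, θ = 84.7°: √(L² − r² sin²θ) = 0.085273 m.
v = −0.0197·183·0.99572·[1 + 0.0197·0.09237/0.085273] = -3.6665 m/s.
|v| = 3.6665 m/s.

3.67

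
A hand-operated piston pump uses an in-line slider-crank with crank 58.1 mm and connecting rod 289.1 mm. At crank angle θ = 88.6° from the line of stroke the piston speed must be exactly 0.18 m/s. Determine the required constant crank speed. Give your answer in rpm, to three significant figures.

For an in-line slider-crank, |v_piston| = rω|sinθ|·[1 + r cosθ/√(L² − r² sin²θ)].
With r = 0.0581 m, L = 0.2891 m, θ = 88.6°: the bracketed kinematic factor |dx/dθ| = 0.058374 m.
ω = v/|dx/dθ| = 0.18/0.058374 = 3.0836 rad/s.
N = 60ω/(2π) = 29.446 rpm.

29.4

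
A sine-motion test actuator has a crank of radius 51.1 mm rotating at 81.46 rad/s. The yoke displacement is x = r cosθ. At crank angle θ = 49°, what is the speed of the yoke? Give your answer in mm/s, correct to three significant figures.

ω = 81.46 rad/s
x = r cosθ ⇒ ẋ = −rω sinθ.
|v| = rω|sinθ| = 0.0511·81.46·|sin 49°| = 3.1416 m/s = 3141.6 mm/s.

3140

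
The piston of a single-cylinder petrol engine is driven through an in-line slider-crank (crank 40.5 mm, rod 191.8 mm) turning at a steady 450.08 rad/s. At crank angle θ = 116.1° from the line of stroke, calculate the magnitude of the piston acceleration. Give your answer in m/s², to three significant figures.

ω = 450.1 rad/s
x(θ) = r cosθ + √(L² − r² sin²θ); with ω constant, a = ω²·d²x/dθ².
d²x/dθ² = −r cosθ − r²(cos2θ)/√u − r⁴ sin²2θ/(4u^{3/2}),  u = L² − r² sin²θ = 0.0354645 m².
Substituting r = 0.0405 m, L = 0.1918 m, θ = 116.1°: d²x/dθ² = +0.023093 m.
a = ω²·d²x/dθ² = (450.1)²·(+0.023093) = +4678 m/s²;  |a| = 4678 m/s².

4680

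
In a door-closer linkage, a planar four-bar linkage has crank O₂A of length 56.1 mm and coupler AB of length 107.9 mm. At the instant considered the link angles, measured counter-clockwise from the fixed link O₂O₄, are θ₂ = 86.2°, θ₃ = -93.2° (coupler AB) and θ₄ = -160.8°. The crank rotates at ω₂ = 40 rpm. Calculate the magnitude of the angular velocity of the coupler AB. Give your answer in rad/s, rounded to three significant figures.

ω₂ = 4.189 rad/s (from 40 rpm).
Differentiating the loop-closure r₂e^{iθ₂}+r₃e^{iθ₃}=r₁+r₄e^{iθ₄} gives r₂ω₂e^{iθ₂}+r₃ω₃e^{iθ₃}=r₄ω₄e^{iθ₄}.
Eliminating the other unknown: ω₃ = r₂ω₂ sin(θ₄−θ₂) / [r₃ sin(θ₃−θ₄)].
Numerator sine = +0.92050; denominator sine = +0.92455.
Result = 0.0561·4.189·(+0.92050) / (0.1079·(+0.92455)) = +2.1683 rad/s; magnitude 2.1683 rad/s.

2.17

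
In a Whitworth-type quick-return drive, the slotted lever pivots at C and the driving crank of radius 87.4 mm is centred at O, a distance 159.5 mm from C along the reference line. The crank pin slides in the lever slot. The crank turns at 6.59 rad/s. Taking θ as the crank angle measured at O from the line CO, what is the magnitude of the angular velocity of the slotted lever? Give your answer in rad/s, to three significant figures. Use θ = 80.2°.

1.74

ω = 6.59 rad/s
Crank pin A relative to C: A = (d + r cosθ, r sinθ); lever angle φ = atan2(r sinθ, d + r cosθ).
Differentiating tanφ: φ̇ = rω(d cosθ + r)/(d² + r² + 2dr cosθ).
d² + r² + 2dr cosθ = |CA|² = 0.0378246 m²;  d cosθ + r = +0.11455 m.
|ω_lever| = |0.0874·6.59·+0.11455| / 0.0378246 = 1.7443 rad/s.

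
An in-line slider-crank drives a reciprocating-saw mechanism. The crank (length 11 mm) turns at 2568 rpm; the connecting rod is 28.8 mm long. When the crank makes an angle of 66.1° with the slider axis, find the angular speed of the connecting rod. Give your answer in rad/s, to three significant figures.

ω = 268.9 rad/s (converted from 2568 rpm).
The rod makes angle φ with the slider axis where L sinφ = r sinθ; differentiating, L cosφ·φ̇ = r ω cosθ.
L cosφ = √(L² − r² sin²θ) = 0.026987 m.
|ω_rod| = r ω |cosθ| / √(L² − r² sin²θ) = 0.011·268.9·0.40514/0.026987 = 44.409 rad/s.

44.4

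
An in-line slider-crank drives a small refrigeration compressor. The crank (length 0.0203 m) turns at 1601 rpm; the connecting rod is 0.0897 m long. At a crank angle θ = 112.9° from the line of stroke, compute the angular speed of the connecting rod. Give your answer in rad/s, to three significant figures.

ω = 167.7 rad/s (converted from 1601 rpm).
The rod makes angle φ with the slider axis where L sinφ = r sinθ; differentiating, L cosφ·φ̇ = r ω cosθ.
L cosφ = √(L² − r² sin²θ) = 0.087729 m.
|ω_rod| = r ω |cosθ| / √(L² − r² sin²θ) = 0.0203·167.7·0.38912/0.087729 = 15.096 rad/s.

15.1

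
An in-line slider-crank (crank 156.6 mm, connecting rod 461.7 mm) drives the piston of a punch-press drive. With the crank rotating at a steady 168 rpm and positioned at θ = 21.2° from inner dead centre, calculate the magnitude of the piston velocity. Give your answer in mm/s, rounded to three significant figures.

1310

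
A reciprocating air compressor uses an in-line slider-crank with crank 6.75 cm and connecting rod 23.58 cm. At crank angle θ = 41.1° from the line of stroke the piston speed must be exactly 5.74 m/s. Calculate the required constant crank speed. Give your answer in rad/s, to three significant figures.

106

For an in-line slider-crank, |v_piston| = rω|sinθ|·[1 + r cosθ/√(L² − r² sin²θ)].
With r = 0.0675 m, L = 0.2358 m, θ = 41.1°: the bracketed kinematic factor |dx/dθ| = 0.054119 m.
ω = v/|dx/dθ| = 5.74/0.054119 = 106.06 rad/s.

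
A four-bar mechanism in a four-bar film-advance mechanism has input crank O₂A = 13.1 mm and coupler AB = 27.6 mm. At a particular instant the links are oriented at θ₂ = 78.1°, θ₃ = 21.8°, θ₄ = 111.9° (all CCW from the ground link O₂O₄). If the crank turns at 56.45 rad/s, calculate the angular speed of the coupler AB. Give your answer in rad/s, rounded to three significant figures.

14.9

ω₂ = 56.45 rad/s
Differentiating the loop-closure r₂e^{iθ₂}+r₃e^{iθ₃}=r₁+r₄e^{iθ₄} gives r₂ω₂e^{iθ₂}+r₃ω₃e^{iθ₃}=r₄ω₄e^{iθ₄}.
Eliminating the other unknown: ω₃ = r₂ω₂ sin(θ₄−θ₂) / [r₃ sin(θ₃−θ₄)].
Numerator sine = +0.55630; denominator sine = -1.00000.
Result = 0.0131·56.45·(+0.55630) / (0.0276·(-1.00000)) = -14.905 rad/s; magnitude 14.905 rad/s.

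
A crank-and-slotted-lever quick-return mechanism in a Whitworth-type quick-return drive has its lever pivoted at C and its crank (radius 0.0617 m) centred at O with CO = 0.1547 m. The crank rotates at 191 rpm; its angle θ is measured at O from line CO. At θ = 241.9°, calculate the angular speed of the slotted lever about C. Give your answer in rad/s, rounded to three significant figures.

ω = 20 rad/s (from 191 rpm).
Crank pin A relative to C: A = (d + r cosθ, r sinθ); lever angle φ = atan2(r sinθ, d + r cosθ).
Differentiating tanφ: φ̇ = rω(d cosθ + r)/(d² + r² + 2dr cosθ).
d² + r² + 2dr cosθ = |CA|² = 0.0187474 m²;  d cosθ + r = -0.011166 m.
|ω_lever| = |0.0617·20·-0.011166| / 0.0187474 = 0.735 rad/s.

0.735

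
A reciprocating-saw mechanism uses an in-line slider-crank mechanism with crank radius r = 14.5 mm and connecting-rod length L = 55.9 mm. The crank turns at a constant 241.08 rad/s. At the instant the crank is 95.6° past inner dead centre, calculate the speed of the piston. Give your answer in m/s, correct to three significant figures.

ω = 241.1 rad/s
For an in-line slider-crank, x = r cosθ + √(L² − r² sin²θ), so v = −rω sinθ·[1 + r cosθ/√(L² − r² sin²θ)].
With r = 0.0145 m, L = 0.0559 m, θ = 95.6°: √(L² − r² sin²θ) = 0.054005 m.
v = −0.0145·241.1·0.99523·[1 + 0.0145·-0.09758/0.054005] = -3.3878 m/s.
|v| = 3.3878 m/s.

3.39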